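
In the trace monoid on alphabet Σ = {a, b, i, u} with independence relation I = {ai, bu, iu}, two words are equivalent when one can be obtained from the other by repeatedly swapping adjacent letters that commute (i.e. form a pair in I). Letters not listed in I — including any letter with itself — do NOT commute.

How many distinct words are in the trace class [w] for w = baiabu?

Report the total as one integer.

drop 0:b onto floor
drop 1:a onto {0:b}
drop 2:i onto {0:b}
drop 3:a onto {1:a}
drop 4:b onto {2:i, 3:a}
drop 5:u onto {3:a}
ground layer = {0:b}
drop-orders for the pieces not yet dropped (sum over which currently-grounded one goes next):
  1 to go: {4} 1  {5} 1
  2 to go: {2,4} 1  {4,5} 2
  3 to go: {2,4,5} 3  {3,4,5} 2
  4 to go: {1,3,4,5} 2  {2,3,4,5} 5
  if 0:b drops first: 7 orders

7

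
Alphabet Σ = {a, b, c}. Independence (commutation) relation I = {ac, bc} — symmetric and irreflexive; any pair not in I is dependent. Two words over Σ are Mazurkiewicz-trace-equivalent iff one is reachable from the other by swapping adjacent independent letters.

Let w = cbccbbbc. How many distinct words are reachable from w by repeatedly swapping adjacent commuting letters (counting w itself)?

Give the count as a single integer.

70

0(c) covers ∅
1(b) covers ∅
2(c) covers 0:c
3(c) covers 2:c
4(b) covers 1:b
5(b) covers 4:b
6(b) covers 5:b
7(c) covers 3:c
floor of heap: 0:c, 1:b
completions by unplaced set U, small U first (add the entries for U minus each lowest piece of U):
  |U|=1: {6}:1  {7}:1
  |U|=2: {3,7}:1  {5,6}:1  {6,7}:2
  |U|=3: {2,3,7}:1  {3,6,7}:3  {4,5,6}:1  {5,6,7}:3
  |U|=4: {0,2,3,7}:1  {1,4,5,6}:1  {2,3,6,7}:4  {3,5,6,7}:6  {4,5,6,7}:4
  |U|=5: {0,2,3,6,7}:5  {1,4,5,6,7}:5  {2,3,5,6,7}:10  {3,4,5,6,7}:10
  |U|=6: {0,2,3,5,6,7}:15  {1,3,4,5,6,7}:15  {2,3,4,5,6,7}:20
  start at 0(c): 35
  start at 1(b): 35
sum over floor = 70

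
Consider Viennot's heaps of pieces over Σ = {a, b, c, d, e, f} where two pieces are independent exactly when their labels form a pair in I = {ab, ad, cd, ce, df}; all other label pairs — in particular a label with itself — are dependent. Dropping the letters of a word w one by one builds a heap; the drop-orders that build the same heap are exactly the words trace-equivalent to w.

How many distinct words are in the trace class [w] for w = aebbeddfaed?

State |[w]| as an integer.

drop 0:a onto floor
drop 1:e onto {0:a}
drop 2:b onto {1:e}
drop 3:b onto {2:b}
drop 4:e onto {3:b}
drop 5:d onto {4:e}
drop 6:d onto {5:d}
drop 7:f onto {4:e}
drop 8:a onto {7:f}
drop 9:e onto {6:d, 8:a}
drop 10:d onto {9:e}
ground layer = {0:a}
drop-orders for the pieces not yet dropped (sum over which currently-grounded one goes next):
  1 to go: {10} 1
  2 to go: {9,10} 1
  3 to go: {6,9,10} 1  {8,9,10} 1
  4 to go: {5,6,9,10} 1  {6,8,9,10} 2  {7,8,9,10} 1
  5 to go: {5,6,8,9,10} 3  {6,7,8,9,10} 3
  6 to go: {5,6,7,8,9,10} 6
  7 to go: {4,5,6,7,8,9,10} 6
  8 to go: {3,4,5,6,7,8,9,10} 6
  9 to go: {2,3,4,5,6,7,8,9,10} 6
  if 0:a drops first: 6 orders

6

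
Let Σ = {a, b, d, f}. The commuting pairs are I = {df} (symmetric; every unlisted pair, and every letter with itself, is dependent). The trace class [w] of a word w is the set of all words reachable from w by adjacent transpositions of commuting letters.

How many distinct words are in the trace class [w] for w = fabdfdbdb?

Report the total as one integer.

piece 0:f — minimal
piece 1:a rests on {0:f}
piece 2:b rests on {1:a}
piece 3:d rests on {2:b}
piece 4:f rests on {2:b}
piece 5:d rests on {3:d}
piece 6:b rests on {4:f, 5:d}
piece 7:d rests on {6:b}
piece 8:b rests on {7:d}
minimal pieces: {0:f}
ways to finish when only these pieces remain (= sum over removing one remaining piece with nothing left below it):
  1 left: {8}→1
  2 left: {7,8}→1
  3 left: {6,7,8}→1
  4 left: {4,6,7,8}→1  {5,6,7,8}→1
  5 left: {3,5,6,7,8}→1  {4,5,6,7,8}→2
  6 left: {3,4,5,6,7,8}→3
  7 left: {2,3,4,5,6,7,8}→3
  placing 0:f first → 3 extensions

3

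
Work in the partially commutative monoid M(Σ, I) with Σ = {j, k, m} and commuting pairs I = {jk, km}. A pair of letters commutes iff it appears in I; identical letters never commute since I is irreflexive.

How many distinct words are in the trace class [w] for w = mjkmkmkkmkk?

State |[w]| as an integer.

#0=m has no predecessor
#1=j depends on [0:m]
#2=k has no predecessor
#3=m depends on [1:j]
#4=k depends on [2:k]
#5=m depends on [3:m]
#6=k depends on [4:k]
#7=k depends on [6:k]
#8=m depends on [5:m]
#9=k depends on [7:k]
#10=k depends on [9:k]
sources: [0:m, 2:k]
N(rest) = Σ N(rest − s) over sources s of rest; N(one piece) = 1:
  size 1 → [8]=1  [10]=1
  size 2 → [5,8]=1  [8,10]=2  [9,10]=1
  size 3 → [3,5,8]=1  [5,8,10]=3  [7,9,10]=1  [8,9,10]=3
  size 4 → [1,3,5,8]=1  [3,5,8,10]=4  [5,8,9,10]=6  [6,7,9,10]=1  [7,8,9,10]=4
  size 5 → [0,1,3,5,8]=1  [1,3,5,8,10]=5  [3,5,8,9,10]=10  [4,6,7,9,10]=1  [5,7,8,9,10]=10  [6,7,8,9,10]=5
  size 6 → [0,1,3,5,8,10]=6  [1,3,5,8,9,10]=15  [2,4,6,7,9,10]=1  [3,5,7,8,9,10]=20  [4,6,7,8,9,10]=6  [5,6,7,8,9,10]=15
  size 7 → [0,1,3,5,8,9,10]=21  [1,3,5,7,8,9,10]=35  [2,4,6,7,8,9,10]=7  [3,5,6,7,8,9,10]=35  [4,5,6,7,8,9,10]=21
  size 8 → [0,1,3,5,7,8,9,10]=56  [1,3,5,6,7,8,9,10]=70  [2,4,5,6,7,8,9,10]=28  [3,4,5,6,7,8,9,10]=56
  size 9 → [0,1,3,5,6,7,8,9,10]=126  [1,3,4,5,6,7,8,9,10]=126  [2,3,4,5,6,7,8,9,10]=84
  first=0(m) contributes 210
  first=2(k) contributes 252
|[w]| = 462

462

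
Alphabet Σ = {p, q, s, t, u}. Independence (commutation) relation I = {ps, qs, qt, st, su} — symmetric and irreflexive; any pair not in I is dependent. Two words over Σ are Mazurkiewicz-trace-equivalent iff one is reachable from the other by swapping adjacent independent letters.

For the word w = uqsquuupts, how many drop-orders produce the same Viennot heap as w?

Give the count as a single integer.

drop 0:u onto floor
drop 1:q onto {0:u}
drop 2:s onto floor
drop 3:q onto {1:q}
drop 4:u onto {3:q}
drop 5:u onto {4:u}
drop 6:u onto {5:u}
drop 7:p onto {6:u}
drop 8:t onto {7:p}
drop 9:s onto {2:s}
ground layer = {0:u, 2:s}
drop-orders for the pieces not yet dropped (sum over which currently-grounded one goes next):
  1 to go: {8} 1  {9} 1
  2 to go: {2,9} 1  {7,8} 1  {8,9} 2
  3 to go: {2,8,9} 3  {6,7,8} 1  {7,8,9} 3
  4 to go: {2,7,8,9} 6  {5,6,7,8} 1  {6,7,8,9} 4
  5 to go: {2,6,7,8,9} 10  {4,5,6,7,8} 1  {5,6,7,8,9} 5
  6 to go: {2,5,6,7,8,9} 15  {3,4,5,6,7,8} 1  {4,5,6,7,8,9} 6
  7 to go: {1,3,4,5,6,7,8} 1  {2,4,5,6,7,8,9} 21  {3,4,5,6,7,8,9} 7
  8 to go: {0,1,3,4,5,6,7,8} 1  {1,3,4,5,6,7,8,9} 8  {2,3,4,5,6,7,8,9} 28
  if 0:u drops first: 36 orders
  if 2:s drops first: 9 orders
heap linearizations: 45

45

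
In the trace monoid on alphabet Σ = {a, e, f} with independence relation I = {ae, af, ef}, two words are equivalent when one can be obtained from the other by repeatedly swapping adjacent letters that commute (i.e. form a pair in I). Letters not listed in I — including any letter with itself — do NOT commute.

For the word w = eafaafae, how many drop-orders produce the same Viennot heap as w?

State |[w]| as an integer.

drop 0:e onto floor
drop 1:a onto floor
drop 2:f onto floor
drop 3:a onto {1:a}
drop 4:a onto {3:a}
drop 5:f onto {2:f}
drop 6:a onto {4:a}
drop 7:e onto {0:e}
ground layer = {0:e, 1:a, 2:f}
drop-orders for the pieces not yet dropped (sum over which currently-grounded one goes next):
  1 to go: {5} 1  {6} 1  {7} 1
  2 to go: {0,7} 1  {2,5} 1  {4,6} 1  {5,6} 2  {5,7} 2  {6,7} 2
  3 to go: {0,5,7} 3  {0,6,7} 3  {2,5,6} 3  {2,5,7} 3  {3,4,6} 1  {4,5,6} 3  {4,6,7} 3  {5,6,7} 6
  4 to go: {0,2,5,7} 6  {0,4,6,7} 6  {0,5,6,7} 12  {1,3,4,6} 1  {2,4,5,6} 6  {2,5,6,7} 12  {3,4,5,6} 4  {3,4,6,7} 4  {4,5,6,7} 12
  5 to go: {0,2,5,6,7} 30  {0,3,4,6,7} 10  {0,4,5,6,7} 30  {1,3,4,5,6} 5  {1,3,4,6,7} 5  {2,3,4,5,6} 10  {2,4,5,6,7} 30  {3,4,5,6,7} 20
  6 to go: {0,1,3,4,6,7} 15  {0,2,4,5,6,7} 90  {0,3,4,5,6,7} 60  {1,2,3,4,5,6} 15  {1,3,4,5,6,7} 30  {2,3,4,5,6,7} 60
  if 0:e drops first: 105 orders
  if 1:a drops first: 210 orders
  if 2:f drops first: 105 orders
heap linearizations: 420

420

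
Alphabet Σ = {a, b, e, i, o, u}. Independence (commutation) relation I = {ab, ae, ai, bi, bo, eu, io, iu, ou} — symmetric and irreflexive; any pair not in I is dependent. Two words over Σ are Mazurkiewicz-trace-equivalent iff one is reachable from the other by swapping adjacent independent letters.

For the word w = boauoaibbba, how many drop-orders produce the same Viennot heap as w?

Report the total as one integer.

#0=b has no predecessor
#1=o has no predecessor
#2=a depends on [1:o]
#3=u depends on [0:b, 2:a]
#4=o depends on [2:a]
#5=a depends on [3:u, 4:o]
#6=i has no predecessor
#7=b depends on [3:u]
#8=b depends on [7:b]
#9=b depends on [8:b]
#10=a depends on [5:a]
sources: [0:b, 1:o, 6:i]
N(rest) = Σ N(rest − s) over sources s of rest; N(one piece) = 1:
  size 1 → [6]=1  [9]=1  [10]=1
  size 2 → [5,10]=1  [6,9]=2  [6,10]=2  [8,9]=1  [9,10]=2
  size 3 → [4,5,10]=1  [5,6,10]=3  [5,9,10]=3  [6,8,9]=3  [6,9,10]=6  [7,8,9]=1  [8,9,10]=3
  size 4 → [4,5,6,10]=4  [4,5,9,10]=4  [5,6,9,10]=12  [5,8,9,10]=6  [6,7,8,9]=4  [6,8,9,10]=12  [7,8,9,10]=4
  size 5 → [4,5,6,9,10]=20  [4,5,8,9,10]=10  [5,6,8,9,10]=30  [5,7,8,9,10]=10  [6,7,8,9,10]=20
  size 6 → [3,5,7,8,9,10]=10  [4,5,6,8,9,10]=60  [4,5,7,8,9,10]=20  [5,6,7,8,9,10]=60
  size 7 → [0,3,5,7,8,9,10]=10  [3,4,5,7,8,9,10]=30  [3,5,6,7,8,9,10]=70  [4,5,6,7,8,9,10]=140
  size 8 → [0,3,4,5,7,8,9,10]=40  [0,3,5,6,7,8,9,10]=80  [2,3,4,5,7,8,9,10]=30  [3,4,5,6,7,8,9,10]=240
  size 9 → [0,2,3,4,5,7,8,9,10]=70  [0,3,4,5,6,7,8,9,10]=360  [1,2,3,4,5,7,8,9,10]=30  [2,3,4,5,6,7,8,9,10]=270
  first=0(b) contributes 300
  first=1(o) contributes 700
  first=6(i) contributes 100
|[w]| = 1100

1100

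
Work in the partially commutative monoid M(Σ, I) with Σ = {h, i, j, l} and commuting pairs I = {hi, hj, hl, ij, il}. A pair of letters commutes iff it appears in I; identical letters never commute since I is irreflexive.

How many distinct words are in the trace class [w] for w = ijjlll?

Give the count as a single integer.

#0=i has no predecessor
#1=j has no predecessor
#2=j depends on [1:j]
#3=l depends on [2:j]
#4=l depends on [3:l]
#5=l depends on [4:l]
sources: [0:i, 1:j]
N(rest) = Σ N(rest − s) over sources s of rest; N(one piece) = 1:
  size 1 → [0]=1  [5]=1
  size 2 → [0,5]=2  [4,5]=1
  size 3 → [0,4,5]=3  [3,4,5]=1
  size 4 → [0,3,4,5]=4  [2,3,4,5]=1
  first=0(i) contributes 1
  first=1(j) contributes 5
|[w]| = 6

6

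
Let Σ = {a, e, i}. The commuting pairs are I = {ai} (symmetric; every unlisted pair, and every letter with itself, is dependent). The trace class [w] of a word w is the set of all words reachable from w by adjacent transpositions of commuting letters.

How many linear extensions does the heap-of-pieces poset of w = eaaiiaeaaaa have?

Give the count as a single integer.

10

drop 0:e onto floor
drop 1:a onto {0:e}
drop 2:a onto {1:a}
drop 3:i onto {0:e}
drop 4:i onto {3:i}
drop 5:a onto {2:a}
drop 6:e onto {4:i, 5:a}
drop 7:a onto {6:e}
drop 8:a onto {7:a}
drop 9:a onto {8:a}
drop 10:a onto {9:a}
ground layer = {0:e}
drop-orders for the pieces not yet dropped (sum over which currently-grounded one goes next):
  1 to go: {10} 1
  2 to go: {9,10} 1
  3 to go: {8,9,10} 1
  4 to go: {7,8,9,10} 1
  5 to go: {6,7,8,9,10} 1
  6 to go: {4,6,7,8,9,10} 1  {5,6,7,8,9,10} 1
  7 to go: {2,5,6,7,8,9,10} 1  {3,4,6,7,8,9,10} 1  {4,5,6,7,8,9,10} 2
  8 to go: {1,2,5,6,7,8,9,10} 1  {2,4,5,6,7,8,9,10} 3  {3,4,5,6,7,8,9,10} 3
  9 to go: {1,2,4,5,6,7,8,9,10} 4  {2,3,4,5,6,7,8,9,10} 6
  if 0:e drops first: 10 orders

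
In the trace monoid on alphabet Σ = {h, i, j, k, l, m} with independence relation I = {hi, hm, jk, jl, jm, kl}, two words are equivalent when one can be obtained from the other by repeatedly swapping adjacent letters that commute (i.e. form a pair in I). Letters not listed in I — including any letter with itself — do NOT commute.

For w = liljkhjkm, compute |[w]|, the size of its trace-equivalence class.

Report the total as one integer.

drop 0:l onto floor
drop 1:i onto {0:l}
drop 2:l onto {1:i}
drop 3:j onto {1:i}
drop 4:k onto {1:i}
drop 5:h onto {2:l, 3:j, 4:k}
drop 6:j onto {5:h}
drop 7:k onto {5:h}
drop 8:m onto {7:k}
ground layer = {0:l}
drop-orders for the pieces not yet dropped (sum over which currently-grounded one goes next):
  1 to go: {6} 1  {8} 1
  2 to go: {6,8} 2  {7,8} 1
  3 to go: {6,7,8} 3
  4 to go: {5,6,7,8} 3
  5 to go: {2,5,6,7,8} 3  {3,5,6,7,8} 3  {4,5,6,7,8} 3
  6 to go: {2,3,5,6,7,8} 6  {2,4,5,6,7,8} 6  {3,4,5,6,7,8} 6
  7 to go: {2,3,4,5,6,7,8} 18
  if 0:l drops first: 18 orders

18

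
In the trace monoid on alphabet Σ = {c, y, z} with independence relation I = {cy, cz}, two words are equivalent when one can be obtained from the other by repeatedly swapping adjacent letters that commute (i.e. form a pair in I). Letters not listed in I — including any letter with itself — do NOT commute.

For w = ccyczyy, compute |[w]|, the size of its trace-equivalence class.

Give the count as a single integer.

#0=c has no predecessor
#1=c depends on [0:c]
#2=y has no predecessor
#3=c depends on [1:c]
#4=z depends on [2:y]
#5=y depends on [4:z]
#6=y depends on [5:y]
sources: [0:c, 2:y]
N(rest) = Σ N(rest − s) over sources s of rest; N(one piece) = 1:
  size 1 → [3]=1  [6]=1
  size 2 → [1,3]=1  [3,6]=2  [5,6]=1
  size 3 → [0,1,3]=1  [1,3,6]=3  [3,5,6]=3  [4,5,6]=1
  size 4 → [0,1,3,6]=4  [1,3,5,6]=6  [2,4,5,6]=1  [3,4,5,6]=4
  size 5 → [0,1,3,5,6]=10  [1,3,4,5,6]=10  [2,3,4,5,6]=5
  first=0(c) contributes 15
  first=2(y) contributes 20
|[w]| = 35

35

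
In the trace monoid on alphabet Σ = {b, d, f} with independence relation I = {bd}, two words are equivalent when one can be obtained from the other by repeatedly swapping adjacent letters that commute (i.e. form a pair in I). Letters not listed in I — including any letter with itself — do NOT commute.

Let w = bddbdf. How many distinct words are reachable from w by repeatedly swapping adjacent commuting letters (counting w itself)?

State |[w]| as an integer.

0(b) covers ∅
1(d) covers ∅
2(d) covers 1:d
3(b) covers 0:b
4(d) covers 2:d
5(f) covers 3:b, 4:d
floor of heap: 0:b, 1:d
completions by unplaced set U, small U first (add the entries for U minus each lowest piece of U):
  |U|=1: {5}:1
  |U|=2: {3,5}:1  {4,5}:1
  |U|=3: {0,3,5}:1  {2,4,5}:1  {3,4,5}:2
  |U|=4: {0,3,4,5}:3  {1,2,4,5}:1  {2,3,4,5}:3
  start at 0(b): 4
  start at 1(d): 6
sum over floor = 10

10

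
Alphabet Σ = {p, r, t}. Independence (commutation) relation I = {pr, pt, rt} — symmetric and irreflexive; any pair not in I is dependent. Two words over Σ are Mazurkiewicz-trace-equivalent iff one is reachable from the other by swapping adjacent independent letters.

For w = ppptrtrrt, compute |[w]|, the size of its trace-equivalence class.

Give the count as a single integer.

1680

0(p) covers ∅
1(p) covers 0:p
2(p) covers 1:p
3(t) covers ∅
4(r) covers ∅
5(t) covers 3:t
6(r) covers 4:r
7(r) covers 6:r
8(t) covers 5:t
floor of heap: 0:p, 3:t, 4:r
completions by unplaced set U, small U first (add the entries for U minus each lowest piece of U):
  |U|=1: {2}:1  {7}:1  {8}:1
  |U|=2: {1,2}:1  {2,7}:2  {2,8}:2  {5,8}:1  {6,7}:1  {7,8}:2
  |U|=3: {0,1,2}:1  {1,2,7}:3  {1,2,8}:3  {2,5,8}:3  {2,6,7}:3  {2,7,8}:6  {3,5,8}:1  {4,6,7}:1  {5,7,8}:3  {6,7,8}:3
  |U|=4: {0,1,2,7}:4  {0,1,2,8}:4  {1,2,5,8}:6  {1,2,6,7}:6  {1,2,7,8}:12  {2,3,5,8}:4  {2,4,6,7}:4  {2,5,7,8}:12  {2,6,7,8}:12  {3,5,7,8}:4  {4,6,7,8}:4  {5,6,7,8}:6
  |U|=5: {0,1,2,5,8}:10  {0,1,2,6,7}:10  {0,1,2,7,8}:20  {1,2,3,5,8}:10  {1,2,4,6,7}:10  {1,2,5,7,8}:30  {1,2,6,7,8}:30  {2,3,5,7,8}:20  {2,4,6,7,8}:20  {2,5,6,7,8}:30  {3,5,6,7,8}:10  {4,5,6,7,8}:10
  |U|=6: {0,1,2,3,5,8}:20  {0,1,2,4,6,7}:20  {0,1,2,5,7,8}:60  {0,1,2,6,7,8}:60  {1,2,3,5,7,8}:60  {1,2,4,6,7,8}:60  {1,2,5,6,7,8}:90  {2,3,5,6,7,8}:60  {2,4,5,6,7,8}:60  {3,4,5,6,7,8}:20
  |U|=7: {0,1,2,3,5,7,8}:140  {0,1,2,4,6,7,8}:140  {0,1,2,5,6,7,8}:210  {1,2,3,5,6,7,8}:210  {1,2,4,5,6,7,8}:210  {2,3,4,5,6,7,8}:140
  start at 0(p): 560
  start at 3(t): 560
  start at 4(r): 560
sum over floor = 1680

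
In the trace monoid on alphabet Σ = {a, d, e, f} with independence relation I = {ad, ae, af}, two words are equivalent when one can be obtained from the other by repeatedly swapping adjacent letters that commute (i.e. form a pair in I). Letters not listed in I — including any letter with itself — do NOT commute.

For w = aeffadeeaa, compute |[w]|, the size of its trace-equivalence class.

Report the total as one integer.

drop 0:a onto floor
drop 1:e onto floor
drop 2:f onto {1:e}
drop 3:f onto {2:f}
drop 4:a onto {0:a}
drop 5:d onto {3:f}
drop 6:e onto {5:d}
drop 7:e onto {6:e}
drop 8:a onto {4:a}
drop 9:a onto {8:a}
ground layer = {0:a, 1:e}
drop-orders for the pieces not yet dropped (sum over which currently-grounded one goes next):
  1 to go: {7} 1  {9} 1
  2 to go: {6,7} 1  {7,9} 2  {8,9} 1
  3 to go: {4,8,9} 1  {5,6,7} 1  {6,7,9} 3  {7,8,9} 3
  4 to go: {0,4,8,9} 1  {3,5,6,7} 1  {4,7,8,9} 4  {5,6,7,9} 4  {6,7,8,9} 6
  5 to go: {0,4,7,8,9} 5  {2,3,5,6,7} 1  {3,5,6,7,9} 5  {4,6,7,8,9} 10  {5,6,7,8,9} 10
  6 to go: {0,4,6,7,8,9} 15  {1,2,3,5,6,7} 1  {2,3,5,6,7,9} 6  {3,5,6,7,8,9} 15  {4,5,6,7,8,9} 20
  7 to go: {0,4,5,6,7,8,9} 35  {1,2,3,5,6,7,9} 7  {2,3,5,6,7,8,9} 21  {3,4,5,6,7,8,9} 35
  8 to go: {0,3,4,5,6,7,8,9} 70  {1,2,3,5,6,7,8,9} 28  {2,3,4,5,6,7,8,9} 56
  if 0:a drops first: 84 orders
  if 1:e drops first: 126 orders
heap linearizations: 210

210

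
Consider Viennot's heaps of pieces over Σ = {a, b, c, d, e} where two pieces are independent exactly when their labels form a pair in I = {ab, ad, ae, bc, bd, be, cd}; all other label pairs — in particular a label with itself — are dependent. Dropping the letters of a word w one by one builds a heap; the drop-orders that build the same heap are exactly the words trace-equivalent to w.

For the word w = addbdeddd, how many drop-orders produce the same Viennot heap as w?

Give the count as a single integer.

72

0(a) covers ∅
1(d) covers ∅
2(d) covers 1:d
3(b) covers ∅
4(d) covers 2:d
5(e) covers 4:d
6(d) covers 5:e
7(d) covers 6:d
8(d) covers 7:d
floor of heap: 0:a, 1:d, 3:b
completions by unplaced set U, small U first (add the entries for U minus each lowest piece of U):
  |U|=1: {0}:1  {3}:1  {8}:1
  |U|=2: {0,3}:2  {0,8}:2  {3,8}:2  {7,8}:1
  |U|=3: {0,3,8}:6  {0,7,8}:3  {3,7,8}:3  {6,7,8}:1
  |U|=4: {0,3,7,8}:12  {0,6,7,8}:4  {3,6,7,8}:4  {5,6,7,8}:1
  |U|=5: {0,3,6,7,8}:20  {0,5,6,7,8}:5  {3,5,6,7,8}:5  {4,5,6,7,8}:1
  |U|=6: {0,3,5,6,7,8}:30  {0,4,5,6,7,8}:6  {2,4,5,6,7,8}:1  {3,4,5,6,7,8}:6
  |U|=7: {0,2,4,5,6,7,8}:7  {0,3,4,5,6,7,8}:42  {1,2,4,5,6,7,8}:1  {2,3,4,5,6,7,8}:7
  start at 0(a): 8
  start at 1(d): 56
  start at 3(b): 8
sum over floor = 72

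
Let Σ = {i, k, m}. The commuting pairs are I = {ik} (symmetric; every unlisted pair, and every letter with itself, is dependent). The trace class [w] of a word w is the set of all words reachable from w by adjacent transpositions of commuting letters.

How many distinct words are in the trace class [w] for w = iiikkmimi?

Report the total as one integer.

0(i) covers ∅
1(i) covers 0:i
2(i) covers 1:i
3(k) covers ∅
4(k) covers 3:k
5(m) covers 2:i, 4:k
6(i) covers 5:m
7(m) covers 6:i
8(i) covers 7:m
floor of heap: 0:i, 3:k
completions by unplaced set U, small U first (add the entries for U minus each lowest piece of U):
  |U|=1: {8}:1
  |U|=2: {7,8}:1
  |U|=3: {6,7,8}:1
  |U|=4: {5,6,7,8}:1
  |U|=5: {2,5,6,7,8}:1  {4,5,6,7,8}:1
  |U|=6: {1,2,5,6,7,8}:1  {2,4,5,6,7,8}:2  {3,4,5,6,7,8}:1
  |U|=7: {0,1,2,5,6,7,8}:1  {1,2,4,5,6,7,8}:3  {2,3,4,5,6,7,8}:3
  start at 0(i): 6
  start at 3(k): 4
sum over floor = 10

10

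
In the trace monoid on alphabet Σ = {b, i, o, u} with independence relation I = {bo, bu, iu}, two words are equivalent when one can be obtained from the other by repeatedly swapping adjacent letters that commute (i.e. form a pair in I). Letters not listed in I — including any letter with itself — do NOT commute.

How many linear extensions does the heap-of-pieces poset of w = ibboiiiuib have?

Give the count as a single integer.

#0=i has no predecessor
#1=b depends on [0:i]
#2=b depends on [1:b]
#3=o depends on [0:i]
#4=i depends on [2:b, 3:o]
#5=i depends on [4:i]
#6=i depends on [5:i]
#7=u depends on [3:o]
#8=i depends on [6:i]
#9=b depends on [8:i]
sources: [0:i]
N(rest) = Σ N(rest − s) over sources s of rest; N(one piece) = 1:
  size 1 → [7]=1  [9]=1
  size 2 → [7,9]=2  [8,9]=1
  size 3 → [6,8,9]=1  [7,8,9]=3
  size 4 → [5,6,8,9]=1  [6,7,8,9]=4
  size 5 → [4,5,6,8,9]=1  [5,6,7,8,9]=5
  size 6 → [2,4,5,6,8,9]=1  [4,5,6,7,8,9]=6
  size 7 → [1,2,4,5,6,8,9]=1  [2,4,5,6,7,8,9]=7  [3,4,5,6,7,8,9]=6
  size 8 → [1,2,4,5,6,7,8,9]=8  [2,3,4,5,6,7,8,9]=13
  first=0(i) contributes 21

21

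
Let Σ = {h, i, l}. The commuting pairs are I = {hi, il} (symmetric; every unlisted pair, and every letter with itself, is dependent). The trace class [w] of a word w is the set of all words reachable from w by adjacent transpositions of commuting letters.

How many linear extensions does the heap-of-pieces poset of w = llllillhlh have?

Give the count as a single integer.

10

0(l) covers ∅
1(l) covers 0:l
2(l) covers 1:l
3(l) covers 2:l
4(i) covers ∅
5(l) covers 3:l
6(l) covers 5:l
7(h) covers 6:l
8(l) covers 7:h
9(h) covers 8:l
floor of heap: 0:l, 4:i
completions by unplaced set U, small U first (add the entries for U minus each lowest piece of U):
  |U|=1: {4}:1  {9}:1
  |U|=2: {4,9}:2  {8,9}:1
  |U|=3: {4,8,9}:3  {7,8,9}:1
  |U|=4: {4,7,8,9}:4  {6,7,8,9}:1
  |U|=5: {4,6,7,8,9}:5  {5,6,7,8,9}:1
  |U|=6: {3,5,6,7,8,9}:1  {4,5,6,7,8,9}:6
  |U|=7: {2,3,5,6,7,8,9}:1  {3,4,5,6,7,8,9}:7
  |U|=8: {1,2,3,5,6,7,8,9}:1  {2,3,4,5,6,7,8,9}:8
  start at 0(l): 9
  start at 4(i): 1
sum over floor = 10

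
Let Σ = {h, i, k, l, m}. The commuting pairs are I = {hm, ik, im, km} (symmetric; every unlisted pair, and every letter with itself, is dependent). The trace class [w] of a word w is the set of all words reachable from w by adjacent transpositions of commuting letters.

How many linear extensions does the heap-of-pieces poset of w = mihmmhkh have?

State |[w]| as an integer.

piece 0:m — minimal
piece 1:i — minimal
piece 2:h rests on {1:i}
piece 3:m rests on {0:m}
piece 4:m rests on {3:m}
piece 5:h rests on {2:h}
piece 6:k rests on {5:h}
piece 7:h rests on {6:k}
minimal pieces: {0:m, 1:i}
ways to finish when only these pieces remain (= sum over removing one remaining piece with nothing left below it):
  1 left: {4}→1  {7}→1
  2 left: {3,4}→1  {4,7}→2  {6,7}→1
  3 left: {0,3,4}→1  {3,4,7}→3  {4,6,7}→3  {5,6,7}→1
  4 left: {0,3,4,7}→4  {2,5,6,7}→1  {3,4,6,7}→6  {4,5,6,7}→4
  5 left: {0,3,4,6,7}→10  {1,2,5,6,7}→1  {2,4,5,6,7}→5  {3,4,5,6,7}→10
  6 left: {0,3,4,5,6,7}→20  {1,2,4,5,6,7}→6  {2,3,4,5,6,7}→15
  placing 0:m first → 21 extensions
  placing 1:i first → 35 extensions
total linear extensions = 56

56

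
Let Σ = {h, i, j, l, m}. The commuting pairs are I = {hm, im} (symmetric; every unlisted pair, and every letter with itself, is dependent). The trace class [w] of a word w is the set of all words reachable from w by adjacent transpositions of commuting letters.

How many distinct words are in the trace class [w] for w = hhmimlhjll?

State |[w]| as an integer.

10

#0=h has no predecessor
#1=h depends on [0:h]
#2=m has no predecessor
#3=i depends on [1:h]
#4=m depends on [2:m]
#5=l depends on [3:i, 4:m]
#6=h depends on [5:l]
#7=j depends on [6:h]
#8=l depends on [7:j]
#9=l depends on [8:l]
sources: [0:h, 2:m]
N(rest) = Σ N(rest − s) over sources s of rest; N(one piece) = 1:
  size 1 → [9]=1
  size 2 → [8,9]=1
  size 3 → [7,8,9]=1
  size 4 → [6,7,8,9]=1
  size 5 → [5,6,7,8,9]=1
  size 6 → [3,5,6,7,8,9]=1  [4,5,6,7,8,9]=1
  size 7 → [1,3,5,6,7,8,9]=1  [2,4,5,6,7,8,9]=1  [3,4,5,6,7,8,9]=2
  size 8 → [0,1,3,5,6,7,8,9]=1  [1,3,4,5,6,7,8,9]=3  [2,3,4,5,6,7,8,9]=3
  first=0(h) contributes 6
  first=2(m) contributes 4
|[w]| = 10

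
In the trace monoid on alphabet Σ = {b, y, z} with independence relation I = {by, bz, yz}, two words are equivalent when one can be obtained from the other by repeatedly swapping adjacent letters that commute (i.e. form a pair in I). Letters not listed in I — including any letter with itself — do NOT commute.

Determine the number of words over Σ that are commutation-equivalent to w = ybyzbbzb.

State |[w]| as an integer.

420

#0=y has no predecessor
#1=b has no predecessor
#2=y depends on [0:y]
#3=z has no predecessor
#4=b depends on [1:b]
#5=b depends on [4:b]
#6=z depends on [3:z]
#7=b depends on [5:b]
sources: [0:y, 1:b, 3:z]
N(rest) = Σ N(rest − s) over sources s of rest; N(one piece) = 1:
  size 1 → [2]=1  [6]=1  [7]=1
  size 2 → [0,2]=1  [2,6]=2  [2,7]=2  [3,6]=1  [5,7]=1  [6,7]=2
  size 3 → [0,2,6]=3  [0,2,7]=3  [2,3,6]=3  [2,5,7]=3  [2,6,7]=6  [3,6,7]=3  [4,5,7]=1  [5,6,7]=3
  size 4 → [0,2,3,6]=6  [0,2,5,7]=6  [0,2,6,7]=12  [1,4,5,7]=1  [2,3,6,7]=12  [2,4,5,7]=4  [2,5,6,7]=12  [3,5,6,7]=6  [4,5,6,7]=4
  size 5 → [0,2,3,6,7]=30  [0,2,4,5,7]=10  [0,2,5,6,7]=30  [1,2,4,5,7]=5  [1,4,5,6,7]=5  [2,3,5,6,7]=30  [2,4,5,6,7]=20  [3,4,5,6,7]=10
  size 6 → [0,1,2,4,5,7]=15  [0,2,3,5,6,7]=90  [0,2,4,5,6,7]=60  [1,2,4,5,6,7]=30  [1,3,4,5,6,7]=15  [2,3,4,5,6,7]=60
  first=0(y) contributes 105
  first=1(b) contributes 210
  first=3(z) contributes 105
|[w]| = 420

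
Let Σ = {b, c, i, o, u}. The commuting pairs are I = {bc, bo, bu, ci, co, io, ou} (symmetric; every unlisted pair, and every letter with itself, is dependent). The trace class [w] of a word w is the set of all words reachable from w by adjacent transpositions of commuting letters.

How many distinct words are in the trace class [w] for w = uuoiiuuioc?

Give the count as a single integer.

90

0(u) covers ∅
1(u) covers 0:u
2(o) covers ∅
3(i) covers 1:u
4(i) covers 3:i
5(u) covers 4:i
6(u) covers 5:u
7(i) covers 6:u
8(o) covers 2:o
9(c) covers 6:u
floor of heap: 0:u, 2:o
completions by unplaced set U, small U first (add the entries for U minus each lowest piece of U):
  |U|=1: {7}:1  {8}:1  {9}:1
  |U|=2: {2,8}:1  {7,8}:2  {7,9}:2  {8,9}:2
  |U|=3: {2,7,8}:3  {2,8,9}:3  {6,7,9}:2  {7,8,9}:6
  |U|=4: {2,7,8,9}:12  {5,6,7,9}:2  {6,7,8,9}:8
  |U|=5: {2,6,7,8,9}:20  {4,5,6,7,9}:2  {5,6,7,8,9}:10
  |U|=6: {2,5,6,7,8,9}:30  {3,4,5,6,7,9}:2  {4,5,6,7,8,9}:12
  |U|=7: {1,3,4,5,6,7,9}:2  {2,4,5,6,7,8,9}:42  {3,4,5,6,7,8,9}:14
  |U|=8: {0,1,3,4,5,6,7,9}:2  {1,3,4,5,6,7,8,9}:16  {2,3,4,5,6,7,8,9}:56
  start at 0(u): 72
  start at 2(o): 18
sum over floor = 90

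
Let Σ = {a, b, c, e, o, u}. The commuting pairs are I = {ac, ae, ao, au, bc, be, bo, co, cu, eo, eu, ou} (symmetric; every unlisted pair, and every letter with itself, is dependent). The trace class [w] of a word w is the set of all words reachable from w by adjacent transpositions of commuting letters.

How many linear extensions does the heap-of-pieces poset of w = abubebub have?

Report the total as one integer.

#0=a has no predecessor
#1=b depends on [0:a]
#2=u depends on [1:b]
#3=b depends on [2:u]
#4=e has no predecessor
#5=b depends on [3:b]
#6=u depends on [5:b]
#7=b depends on [6:u]
sources: [0:a, 4:e]
N(rest) = Σ N(rest − s) over sources s of rest; N(one piece) = 1:
  size 1 → [4]=1  [7]=1
  size 2 → [4,7]=2  [6,7]=1
  size 3 → [4,6,7]=3  [5,6,7]=1
  size 4 → [3,5,6,7]=1  [4,5,6,7]=4
  size 5 → [2,3,5,6,7]=1  [3,4,5,6,7]=5
  size 6 → [1,2,3,5,6,7]=1  [2,3,4,5,6,7]=6
  first=0(a) contributes 7
  first=4(e) contributes 1
|[w]| = 8

8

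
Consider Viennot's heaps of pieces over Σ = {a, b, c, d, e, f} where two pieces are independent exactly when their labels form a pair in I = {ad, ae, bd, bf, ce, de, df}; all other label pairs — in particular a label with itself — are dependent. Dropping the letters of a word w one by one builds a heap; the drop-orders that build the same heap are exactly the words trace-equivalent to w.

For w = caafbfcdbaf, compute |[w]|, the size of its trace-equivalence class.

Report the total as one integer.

12

piece 0:c — minimal
piece 1:a rests on {0:c}
piece 2:a rests on {1:a}
piece 3:f rests on {2:a}
piece 4:b rests on {2:a}
piece 5:f rests on {3:f}
piece 6:c rests on {4:b, 5:f}
piece 7:d rests on {6:c}
piece 8:b rests on {6:c}
piece 9:a rests on {8:b}
piece 10:f rests on {9:a}
minimal pieces: {0:c}
ways to finish when only these pieces remain (= sum over removing one remaining piece with nothing left below it):
  1 left: {7}→1  {10}→1
  2 left: {7,10}→2  {9,10}→1
  3 left: {7,9,10}→3  {8,9,10}→1
  4 left: {7,8,9,10}→4
  5 left: {6,7,8,9,10}→4
  6 left: {4,6,7,8,9,10}→4  {5,6,7,8,9,10}→4
  7 left: {3,5,6,7,8,9,10}→4  {4,5,6,7,8,9,10}→8
  8 left: {3,4,5,6,7,8,9,10}→12
  9 left: {2,3,4,5,6,7,8,9,10}→12
  placing 0:c first → 12 extensions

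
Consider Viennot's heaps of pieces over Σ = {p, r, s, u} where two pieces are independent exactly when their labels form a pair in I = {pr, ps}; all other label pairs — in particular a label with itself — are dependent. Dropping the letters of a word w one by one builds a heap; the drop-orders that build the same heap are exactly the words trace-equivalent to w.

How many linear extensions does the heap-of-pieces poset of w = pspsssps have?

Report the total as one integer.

drop 0:p onto floor
drop 1:s onto floor
drop 2:p onto {0:p}
drop 3:s onto {1:s}
drop 4:s onto {3:s}
drop 5:s onto {4:s}
drop 6:p onto {2:p}
drop 7:s onto {5:s}
ground layer = {0:p, 1:s}
drop-orders for the pieces not yet dropped (sum over which currently-grounded one goes next):
  1 to go: {6} 1  {7} 1
  2 to go: {2,6} 1  {5,7} 1  {6,7} 2
  3 to go: {0,2,6} 1  {2,6,7} 3  {4,5,7} 1  {5,6,7} 3
  4 to go: {0,2,6,7} 4  {2,5,6,7} 6  {3,4,5,7} 1  {4,5,6,7} 4
  5 to go: {0,2,5,6,7} 10  {1,3,4,5,7} 1  {2,4,5,6,7} 10  {3,4,5,6,7} 5
  6 to go: {0,2,4,5,6,7} 20  {1,3,4,5,6,7} 6  {2,3,4,5,6,7} 15
  if 0:p drops first: 21 orders
  if 1:s drops first: 35 orders
heap linearizations: 56

56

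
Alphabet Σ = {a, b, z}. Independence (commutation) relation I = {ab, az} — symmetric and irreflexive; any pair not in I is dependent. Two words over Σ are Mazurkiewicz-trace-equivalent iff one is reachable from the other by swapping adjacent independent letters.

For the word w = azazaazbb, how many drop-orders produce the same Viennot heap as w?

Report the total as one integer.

126

0(a) covers ∅
1(z) covers ∅
2(a) covers 0:a
3(z) covers 1:z
4(a) covers 2:a
5(a) covers 4:a
6(z) covers 3:z
7(b) covers 6:z
8(b) covers 7:b
floor of heap: 0:a, 1:z
completions by unplaced set U, small U first (add the entries for U minus each lowest piece of U):
  |U|=1: {5}:1  {8}:1
  |U|=2: {4,5}:1  {5,8}:2  {7,8}:1
  |U|=3: {2,4,5}:1  {4,5,8}:3  {5,7,8}:3  {6,7,8}:1
  |U|=4: {0,2,4,5}:1  {2,4,5,8}:4  {3,6,7,8}:1  {4,5,7,8}:6  {5,6,7,8}:4
  |U|=5: {0,2,4,5,8}:5  {1,3,6,7,8}:1  {2,4,5,7,8}:10  {3,5,6,7,8}:5  {4,5,6,7,8}:10
  |U|=6: {0,2,4,5,7,8}:15  {1,3,5,6,7,8}:6  {2,4,5,6,7,8}:20  {3,4,5,6,7,8}:15
  |U|=7: {0,2,4,5,6,7,8}:35  {1,3,4,5,6,7,8}:21  {2,3,4,5,6,7,8}:35
  start at 0(a): 56
  start at 1(z): 70
sum over floor = 126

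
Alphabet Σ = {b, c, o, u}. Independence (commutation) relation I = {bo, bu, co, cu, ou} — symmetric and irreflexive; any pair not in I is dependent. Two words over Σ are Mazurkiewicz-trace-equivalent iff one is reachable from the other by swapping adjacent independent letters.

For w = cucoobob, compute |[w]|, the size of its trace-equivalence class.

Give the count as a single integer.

#0=c has no predecessor
#1=u has no predecessor
#2=c depends on [0:c]
#3=o has no predecessor
#4=o depends on [3:o]
#5=b depends on [2:c]
#6=o depends on [4:o]
#7=b depends on [5:b]
sources: [0:c, 1:u, 3:o]
N(rest) = Σ N(rest − s) over sources s of rest; N(one piece) = 1:
  size 1 → [1]=1  [6]=1  [7]=1
  size 2 → [1,6]=2  [1,7]=2  [4,6]=1  [5,7]=1  [6,7]=2
  size 3 → [1,4,6]=3  [1,5,7]=3  [1,6,7]=6  [2,5,7]=1  [3,4,6]=1  [4,6,7]=3  [5,6,7]=3
  size 4 → [0,2,5,7]=1  [1,2,5,7]=4  [1,3,4,6]=4  [1,4,6,7]=12  [1,5,6,7]=12  [2,5,6,7]=4  [3,4,6,7]=4  [4,5,6,7]=6
  size 5 → [0,1,2,5,7]=5  [0,2,5,6,7]=5  [1,2,5,6,7]=20  [1,3,4,6,7]=20  [1,4,5,6,7]=30  [2,4,5,6,7]=10  [3,4,5,6,7]=10
  size 6 → [0,1,2,5,6,7]=30  [0,2,4,5,6,7]=15  [1,2,4,5,6,7]=60  [1,3,4,5,6,7]=60  [2,3,4,5,6,7]=20
  first=0(c) contributes 140
  first=1(u) contributes 35
  first=3(o) contributes 105
|[w]| = 280

280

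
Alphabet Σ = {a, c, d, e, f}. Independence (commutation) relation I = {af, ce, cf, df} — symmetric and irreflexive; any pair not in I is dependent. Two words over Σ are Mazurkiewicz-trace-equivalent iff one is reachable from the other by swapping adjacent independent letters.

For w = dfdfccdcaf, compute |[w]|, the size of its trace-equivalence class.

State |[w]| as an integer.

120

#0=d has no predecessor
#1=f has no predecessor
#2=d depends on [0:d]
#3=f depends on [1:f]
#4=c depends on [2:d]
#5=c depends on [4:c]
#6=d depends on [5:c]
#7=c depends on [6:d]
#8=a depends on [7:c]
#9=f depends on [3:f]
sources: [0:d, 1:f]
N(rest) = Σ N(rest − s) over sources s of rest; N(one piece) = 1:
  size 1 → [8]=1  [9]=1
  size 2 → [3,9]=1  [7,8]=1  [8,9]=2
  size 3 → [1,3,9]=1  [3,8,9]=3  [6,7,8]=1  [7,8,9]=3
  size 4 → [1,3,8,9]=4  [3,7,8,9]=6  [5,6,7,8]=1  [6,7,8,9]=4
  size 5 → [1,3,7,8,9]=10  [3,6,7,8,9]=10  [4,5,6,7,8]=1  [5,6,7,8,9]=5
  size 6 → [1,3,6,7,8,9]=20  [2,4,5,6,7,8]=1  [3,5,6,7,8,9]=15  [4,5,6,7,8,9]=6
  size 7 → [0,2,4,5,6,7,8]=1  [1,3,5,6,7,8,9]=35  [2,4,5,6,7,8,9]=7  [3,4,5,6,7,8,9]=21
  size 8 → [0,2,4,5,6,7,8,9]=8  [1,3,4,5,6,7,8,9]=56  [2,3,4,5,6,7,8,9]=28
  first=0(d) contributes 84
  first=1(f) contributes 36
|[w]| = 120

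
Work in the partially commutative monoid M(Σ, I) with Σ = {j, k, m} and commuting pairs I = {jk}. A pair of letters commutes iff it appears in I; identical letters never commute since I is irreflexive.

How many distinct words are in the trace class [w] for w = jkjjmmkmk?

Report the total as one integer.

piece 0:j — minimal
piece 1:k — minimal
piece 2:j rests on {0:j}
piece 3:j rests on {2:j}
piece 4:m rests on {1:k, 3:j}
piece 5:m rests on {4:m}
piece 6:k rests on {5:m}
piece 7:m rests on {6:k}
piece 8:k rests on {7:m}
minimal pieces: {0:j, 1:k}
ways to finish when only these pieces remain (= sum over removing one remaining piece with nothing left below it):
  1 left: {8}→1
  2 left: {7,8}→1
  3 left: {6,7,8}→1
  4 left: {5,6,7,8}→1
  5 left: {4,5,6,7,8}→1
  6 left: {1,4,5,6,7,8}→1  {3,4,5,6,7,8}→1
  7 left: {1,3,4,5,6,7,8}→2  {2,3,4,5,6,7,8}→1
  placing 0:j first → 3 extensions
  placing 1:k first → 1 extensions
total linear extensions = 4

4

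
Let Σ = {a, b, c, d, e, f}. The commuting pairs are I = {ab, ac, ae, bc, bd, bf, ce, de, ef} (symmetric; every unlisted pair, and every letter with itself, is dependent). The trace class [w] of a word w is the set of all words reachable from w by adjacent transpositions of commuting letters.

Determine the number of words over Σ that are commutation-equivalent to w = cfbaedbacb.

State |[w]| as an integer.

420

0(c) covers ∅
1(f) covers 0:c
2(b) covers ∅
3(a) covers 1:f
4(e) covers 2:b
5(d) covers 3:a
6(b) covers 4:e
7(a) covers 5:d
8(c) covers 5:d
9(b) covers 6:b
floor of heap: 0:c, 2:b
completions by unplaced set U, small U first (add the entries for U minus each lowest piece of U):
  |U|=1: {7}:1  {8}:1  {9}:1
  |U|=2: {6,9}:1  {7,8}:2  {7,9}:2  {8,9}:2
  |U|=3: {4,6,9}:1  {5,7,8}:2  {6,7,9}:3  {6,8,9}:3  {7,8,9}:6
  |U|=4: {2,4,6,9}:1  {3,5,7,8}:2  {4,6,7,9}:4  {4,6,8,9}:4  {5,7,8,9}:8  {6,7,8,9}:12
  |U|=5: {1,3,5,7,8}:2  {2,4,6,7,9}:5  {2,4,6,8,9}:5  {3,5,7,8,9}:10  {4,6,7,8,9}:20  {5,6,7,8,9}:20
  |U|=6: {0,1,3,5,7,8}:2  {1,3,5,7,8,9}:12  {2,4,6,7,8,9}:30  {3,5,6,7,8,9}:30  {4,5,6,7,8,9}:40
  |U|=7: {0,1,3,5,7,8,9}:14  {1,3,5,6,7,8,9}:42  {2,4,5,6,7,8,9}:70  {3,4,5,6,7,8,9}:70
  |U|=8: {0,1,3,5,6,7,8,9}:56  {1,3,4,5,6,7,8,9}:112  {2,3,4,5,6,7,8,9}:140
  start at 0(c): 252
  start at 2(b): 168
sum over floor = 420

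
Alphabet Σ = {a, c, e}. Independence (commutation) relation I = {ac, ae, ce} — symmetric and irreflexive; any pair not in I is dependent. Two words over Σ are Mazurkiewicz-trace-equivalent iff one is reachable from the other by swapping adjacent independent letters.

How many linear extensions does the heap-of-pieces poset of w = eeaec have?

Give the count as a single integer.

20

0(e) covers ∅
1(e) covers 0:e
2(a) covers ∅
3(e) covers 1:e
4(c) covers ∅
floor of heap: 0:e, 2:a, 4:c
completions by unplaced set U, small U first (add the entries for U minus each lowest piece of U):
  |U|=1: {2}:1  {3}:1  {4}:1
  |U|=2: {1,3}:1  {2,3}:2  {2,4}:2  {3,4}:2
  |U|=3: {0,1,3}:1  {1,2,3}:3  {1,3,4}:3  {2,3,4}:6
  start at 0(e): 12
  start at 2(a): 4
  start at 4(c): 4
sum over floor = 20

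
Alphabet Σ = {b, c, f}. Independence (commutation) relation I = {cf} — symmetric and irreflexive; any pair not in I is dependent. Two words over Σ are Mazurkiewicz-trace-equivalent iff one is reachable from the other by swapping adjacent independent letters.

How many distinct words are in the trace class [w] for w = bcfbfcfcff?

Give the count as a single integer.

#0=b has no predecessor
#1=c depends on [0:b]
#2=f depends on [0:b]
#3=b depends on [1:c, 2:f]
#4=f depends on [3:b]
#5=c depends on [3:b]
#6=f depends on [4:f]
#7=c depends on [5:c]
#8=f depends on [6:f]
#9=f depends on [8:f]
sources: [0:b]
N(rest) = Σ N(rest − s) over sources s of rest; N(one piece) = 1:
  size 1 → [7]=1  [9]=1
  size 2 → [5,7]=1  [7,9]=2  [8,9]=1
  size 3 → [5,7,9]=3  [6,8,9]=1  [7,8,9]=3
  size 4 → [4,6,8,9]=1  [5,7,8,9]=6  [6,7,8,9]=4
  size 5 → [4,6,7,8,9]=5  [5,6,7,8,9]=10
  size 6 → [4,5,6,7,8,9]=15
  size 7 → [3,4,5,6,7,8,9]=15
  size 8 → [1,3,4,5,6,7,8,9]=15  [2,3,4,5,6,7,8,9]=15
  first=0(b) contributes 30

30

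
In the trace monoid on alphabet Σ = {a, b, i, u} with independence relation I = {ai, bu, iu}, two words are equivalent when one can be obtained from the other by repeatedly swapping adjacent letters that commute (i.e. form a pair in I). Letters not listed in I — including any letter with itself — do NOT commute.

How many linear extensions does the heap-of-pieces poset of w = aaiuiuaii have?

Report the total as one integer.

0(a) covers ∅
1(a) covers 0:a
2(i) covers ∅
3(u) covers 1:a
4(i) covers 2:i
5(u) covers 3:u
6(a) covers 5:u
7(i) covers 4:i
8(i) covers 7:i
floor of heap: 0:a, 2:i
completions by unplaced set U, small U first (add the entries for U minus each lowest piece of U):
  |U|=1: {6}:1  {8}:1
  |U|=2: {5,6}:1  {6,8}:2  {7,8}:1
  |U|=3: {3,5,6}:1  {4,7,8}:1  {5,6,8}:3  {6,7,8}:3
  |U|=4: {1,3,5,6}:1  {2,4,7,8}:1  {3,5,6,8}:4  {4,6,7,8}:4  {5,6,7,8}:6
  |U|=5: {0,1,3,5,6}:1  {1,3,5,6,8}:5  {2,4,6,7,8}:5  {3,5,6,7,8}:10  {4,5,6,7,8}:10
  |U|=6: {0,1,3,5,6,8}:6  {1,3,5,6,7,8}:15  {2,4,5,6,7,8}:15  {3,4,5,6,7,8}:20
  |U|=7: {0,1,3,5,6,7,8}:21  {1,3,4,5,6,7,8}:35  {2,3,4,5,6,7,8}:35
  start at 0(a): 70
  start at 2(i): 56
sum over floor = 126

126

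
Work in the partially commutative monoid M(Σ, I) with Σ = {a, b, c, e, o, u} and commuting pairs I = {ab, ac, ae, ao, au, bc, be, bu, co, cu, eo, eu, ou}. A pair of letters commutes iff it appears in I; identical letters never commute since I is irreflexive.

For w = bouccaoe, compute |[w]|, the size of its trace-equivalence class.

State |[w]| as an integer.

1120

#0=b has no predecessor
#1=o depends on [0:b]
#2=u has no predecessor
#3=c has no predecessor
#4=c depends on [3:c]
#5=a has no predecessor
#6=o depends on [1:o]
#7=e depends on [4:c]
sources: [0:b, 2:u, 3:c, 5:a]
N(rest) = Σ N(rest − s) over sources s of rest; N(one piece) = 1:
  size 1 → [2]=1  [5]=1  [6]=1  [7]=1
  size 2 → [1,6]=1  [2,5]=2  [2,6]=2  [2,7]=2  [4,7]=1  [5,6]=2  [5,7]=2  [6,7]=2
  size 3 → [0,1,6]=1  [1,2,6]=3  [1,5,6]=3  [1,6,7]=3  [2,4,7]=3  [2,5,6]=6  [2,5,7]=6  [2,6,7]=6  [3,4,7]=1  [4,5,7]=3  [4,6,7]=3  [5,6,7]=6
  size 4 → [0,1,2,6]=4  [0,1,5,6]=4  [0,1,6,7]=4  [1,2,5,6]=12  [1,2,6,7]=12  [1,4,6,7]=6  [1,5,6,7]=12  [2,3,4,7]=4  [2,4,5,7]=12  [2,4,6,7]=12  [2,5,6,7]=24  [3,4,5,7]=4  [3,4,6,7]=4  [4,5,6,7]=12
  size 5 → [0,1,2,5,6]=20  [0,1,2,6,7]=20  [0,1,4,6,7]=10  [0,1,5,6,7]=20  [1,2,4,6,7]=30  [1,2,5,6,7]=60  [1,3,4,6,7]=10  [1,4,5,6,7]=30  [2,3,4,5,7]=20  [2,3,4,6,7]=20  [2,4,5,6,7]=60  [3,4,5,6,7]=20
  size 6 → [0,1,2,4,6,7]=60  [0,1,2,5,6,7]=120  [0,1,3,4,6,7]=20  [0,1,4,5,6,7]=60  [1,2,3,4,6,7]=60  [1,2,4,5,6,7]=180  [1,3,4,5,6,7]=60  [2,3,4,5,6,7]=120
  first=0(b) contributes 420
  first=2(u) contributes 140
  first=3(c) contributes 420
  first=5(a) contributes 140
|[w]| = 1120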